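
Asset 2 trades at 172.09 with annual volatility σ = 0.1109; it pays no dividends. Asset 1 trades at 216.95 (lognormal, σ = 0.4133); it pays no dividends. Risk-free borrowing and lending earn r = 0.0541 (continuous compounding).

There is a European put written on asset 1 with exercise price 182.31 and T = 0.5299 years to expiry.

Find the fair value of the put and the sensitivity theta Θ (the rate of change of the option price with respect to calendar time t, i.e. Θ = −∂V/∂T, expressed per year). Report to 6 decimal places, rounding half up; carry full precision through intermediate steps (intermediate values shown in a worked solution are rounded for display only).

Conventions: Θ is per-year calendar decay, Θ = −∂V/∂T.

price = 8.756731
Θ = -14.618674

σ√T = 0.4133·√0.5299 = 0.300859
d₁ = (ln(S/K) + (r+σ²/2)T) / (σ√T) = (ln(216.95/182.31) + (0.0541+0.4133²/2)·0.5299) / 0.300859 = (0.173958 + 0.073926) / 0.300859 = 0.823922
d₂ = d₁ − σ√T = 0.823922 − 0.300859 = 0.523063
e^{−rT} = 0.971739
N(−d₁) = 0.204992,  N(−d₂) = 0.300465
Put price V = K·e^{−rT}·N(−d₂) − S·N(−d₁) = 53.229748 − 44.473018 = 8.756731
φ(d₁) = (1/√(2π))·e^{−d₁²/2} = 0.284119
Θ = −S·φ(d₁)·σ/(2√T) + r·K·e^{−rT}·N(−d₂) = −17.498403 + 2.879729 = -14.618674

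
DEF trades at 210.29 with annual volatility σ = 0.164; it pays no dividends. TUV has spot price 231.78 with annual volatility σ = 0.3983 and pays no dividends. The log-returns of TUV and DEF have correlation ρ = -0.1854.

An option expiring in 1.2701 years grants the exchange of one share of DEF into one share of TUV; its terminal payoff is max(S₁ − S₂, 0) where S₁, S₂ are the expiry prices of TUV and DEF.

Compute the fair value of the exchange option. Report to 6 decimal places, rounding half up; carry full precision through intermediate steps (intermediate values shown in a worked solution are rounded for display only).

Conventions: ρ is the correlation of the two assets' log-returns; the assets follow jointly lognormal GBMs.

σ_eff = √(σ₁² + σ₂² − 2ρσ₁σ₂) = √(0.3983² + 0.164² − 2·-0.1854·0.3983·0.164) = 0.457996
d₁ = (ln(S₁/S₂) + (q₂ − q₁ + σ_eff²/2)T) / (σ_eff√T) = (ln(231.78/210.29) + (0.0 − 0.0 + 0.104880)·1.2701) / 0.516155 = 0.446589
d₂ = d₁ − σ_eff√T = 0.446589 − 0.516155 = -0.069566
N(d₁) = 0.672414,  N(d₂) = 0.472269
V = S₁·e^{−q₁T}·N(d₁) − S₂·e^{−q₂T}·N(d₂) = 155.852131 − 99.313545 = 56.538587
Key observation: pricing in DEF-units makes this a unit-strike call on the ratio S₁/S₂ — the risk-free rate cancels and cannot affect the value.

exchange price = 56.538587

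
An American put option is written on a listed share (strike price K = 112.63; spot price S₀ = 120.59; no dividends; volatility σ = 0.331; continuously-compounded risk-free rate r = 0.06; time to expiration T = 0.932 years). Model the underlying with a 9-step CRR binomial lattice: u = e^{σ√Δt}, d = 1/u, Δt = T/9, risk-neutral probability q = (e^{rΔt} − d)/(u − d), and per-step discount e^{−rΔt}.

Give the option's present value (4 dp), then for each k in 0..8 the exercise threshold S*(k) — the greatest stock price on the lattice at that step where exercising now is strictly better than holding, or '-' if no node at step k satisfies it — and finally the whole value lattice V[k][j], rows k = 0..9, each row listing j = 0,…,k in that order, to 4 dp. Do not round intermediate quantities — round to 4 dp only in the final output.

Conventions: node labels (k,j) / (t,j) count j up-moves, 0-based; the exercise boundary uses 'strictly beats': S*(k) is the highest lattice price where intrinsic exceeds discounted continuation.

price = 9.0335
boundary = - - - - 78.7543 70.7970 78.7543 87.6059 97.4524
tree:
9.0335
13.1570 5.0646
18.6365 7.8974 2.3240
25.5746 12.0012 3.9340 0.7594
33.8757 17.6764 6.5335 1.4102 0.1247
41.8330 25.0561 10.5922 2.5979 0.2522 0.0000
48.9863 33.8757 16.6383 4.7399 0.5103 0.0000 0.0000
55.4168 41.8330 25.0241 8.5456 1.0322 0.0000 0.0000 0.0000
61.1976 48.9863 33.8757 15.1776 2.0882 0.0000 0.0000 0.0000 0.0000
66.3943 55.4168 41.8330 25.0241 4.2243 0.0000 0.0000 0.0000 0.0000 0.0000

params: Δt=0.10356 u=1.11240 d=0.89896 q=0.50260 e^(-rΔt)=0.99381
t_9 payoffs: 66.3943 55.4168 41.8330 25.0241 4.2243 0.0000 0.0000 0.0000 0.0000 0.0000
t_8: node(8,0) S=51.4324 payoff=61.1976 vs cont=60.4999 → 61.1976 [stop]  node(8,1) S=63.6437 payoff=48.9863 vs cont=48.2886 → 48.9863 [stop]  node(8,2) S=78.7543 payoff=33.8757 vs cont=33.1781 → 33.8757 [stop]  node(8,3) S=97.4524 payoff=15.1776 vs cont=14.4799 → 15.1776 [stop]  node(8,4) S=120.5900 payoff=0.0000 vs cont=2.0882 → 2.0882 [wait]  node(8,5) S=149.2210 payoff=0.0000 vs cont=0.0000 → 0.0000 [wait]  node(8,6) S=184.6496 payoff=0.0000 vs cont=0.0000 → 0.0000 [wait]  node(8,7) S=228.4899 payoff=0.0000 vs cont=0.0000 → 0.0000 [wait]  node(8,8) S=282.7390 payoff=0.0000 vs cont=0.0000 → 0.0000 [wait]  ⇒ S*(8)=97.4524
t_7: node(7,0) S=57.2132 payoff=55.4168 vs cont=54.7192 → 55.4168 [stop]  node(7,1) S=70.7970 payoff=41.8330 vs cont=41.1354 → 41.8330 [stop]  node(7,2) S=87.6059 payoff=25.0241 vs cont=24.3265 → 25.0241 [stop]  node(7,3) S=108.4057 payoff=4.2243 vs cont=8.5456 → 8.5456 [wait]  node(7,4) S=134.1438 payoff=0.0000 vs cont=1.0322 → 1.0322 [wait]  node(7,5) S=165.9928 payoff=0.0000 vs cont=0.0000 → 0.0000 [wait]  node(7,6) S=205.4035 payoff=0.0000 vs cont=0.0000 → 0.0000 [wait]  node(7,7) S=254.1712 payoff=0.0000 vs cont=0.0000 → 0.0000 [wait]  ⇒ S*(7)=87.6059
t_6: node(6,0) S=63.6437 payoff=48.9863 vs cont=48.2886 → 48.9863 [stop]  node(6,1) S=78.7543 payoff=33.8757 vs cont=33.1781 → 33.8757 [stop]  node(6,2) S=97.4524 payoff=15.1776 vs cont=16.6383 → 16.6383 [wait]  node(6,3) S=120.5900 payoff=0.0000 vs cont=4.7399 → 4.7399 [wait]  node(6,4) S=149.2210 payoff=0.0000 vs cont=0.5103 → 0.5103 [wait]  node(6,5) S=184.6496 payoff=0.0000 vs cont=0.0000 → 0.0000 [wait]  node(6,6) S=228.4899 payoff=0.0000 vs cont=0.0000 → 0.0000 [wait]  ⇒ S*(6)=78.7543
t_5: node(5,0) S=70.7970 payoff=41.8330 vs cont=41.1354 → 41.8330 [stop]  node(5,1) S=87.6059 payoff=25.0241 vs cont=25.0561 → 25.0561 [wait]  node(5,2) S=108.4057 payoff=4.2243 vs cont=10.5922 → 10.5922 [wait]  node(5,3) S=134.1438 payoff=0.0000 vs cont=2.5979 → 2.5979 [wait]  node(5,4) S=165.9928 payoff=0.0000 vs cont=0.2522 → 0.2522 [wait]  node(5,5) S=205.4035 payoff=0.0000 vs cont=0.0000 → 0.0000 [wait]  ⇒ S*(5)=70.7970
t_4: node(4,0) S=78.7543 payoff=33.8757 vs cont=33.1941 → 33.8757 [stop]  node(4,1) S=97.4524 payoff=15.1776 vs cont=17.6764 → 17.6764 [wait]  node(4,2) S=120.5900 payoff=0.0000 vs cont=6.5335 → 6.5335 [wait]  node(4,3) S=149.2210 payoff=0.0000 vs cont=1.4102 → 1.4102 [wait]  node(4,4) S=184.6496 payoff=0.0000 vs cont=0.1247 → 0.1247 [wait]  ⇒ S*(4)=78.7543
t_3: node(3,0) S=87.6059 payoff=25.0241 vs cont=25.5746 → 25.5746 [wait]  node(3,1) S=108.4057 payoff=4.2243 vs cont=12.0012 → 12.0012 [wait]  node(3,2) S=134.1438 payoff=0.0000 vs cont=3.9340 → 3.9340 [wait]  node(3,3) S=165.9928 payoff=0.0000 vs cont=0.7594 → 0.7594 [wait]  ⇒ S*(3)=-
t_2: node(2,0) S=97.4524 payoff=15.1776 vs cont=18.6365 → 18.6365 [wait]  node(2,1) S=120.5900 payoff=0.0000 vs cont=7.8974 → 7.8974 [wait]  node(2,2) S=149.2210 payoff=0.0000 vs cont=2.3240 → 2.3240 [wait]  ⇒ S*(2)=-
t_1: node(1,0) S=108.4057 payoff=4.2243 vs cont=13.1570 → 13.1570 [wait]  node(1,1) S=134.1438 payoff=0.0000 vs cont=5.0646 → 5.0646 [wait]  ⇒ S*(1)=-
t_0: node(0,0) S=120.5900 payoff=0.0000 vs cont=9.0335 → 9.0335 [wait]  ⇒ S*(0)=-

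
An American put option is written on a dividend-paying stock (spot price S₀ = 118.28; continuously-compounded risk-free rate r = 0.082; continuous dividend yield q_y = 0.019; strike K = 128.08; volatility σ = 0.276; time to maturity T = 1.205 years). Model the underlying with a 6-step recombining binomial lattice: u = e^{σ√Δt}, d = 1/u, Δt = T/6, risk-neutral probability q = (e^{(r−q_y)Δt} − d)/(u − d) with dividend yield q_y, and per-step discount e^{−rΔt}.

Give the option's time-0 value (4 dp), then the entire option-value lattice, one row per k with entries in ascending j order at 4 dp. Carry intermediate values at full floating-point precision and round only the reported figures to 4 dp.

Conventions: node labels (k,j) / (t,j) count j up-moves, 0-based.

params: Δt=0.20083 u=1.13166 d=0.88366 q=0.52046 e^(-rΔt)=0.98367
t_6 payoffs: 71.7669 55.9620 35.7214 9.8000 0.0000 0.0000 0.0000
k=5: node(5,0) S=63.7275 payoff=64.3525 vs cont=62.5033 → 64.3525 [stop]  node(5,1) S=81.6132 payoff=46.4668 vs cont=44.6856 → 46.4668 [stop]  node(5,2) S=104.5188 payoff=23.5612 vs cont=21.8673 → 23.5612 [stop]  node(5,3) S=133.8530 payoff=0.0000 vs cont=4.6227 → 4.6227 [wait]  node(5,4) S=171.4203 payoff=0.0000 vs cont=0.0000 → 0.0000 [wait]  node(5,5) S=219.5311 payoff=0.0000 vs cont=0.0000 → 0.0000 [wait]
k=4: node(4,0) S=72.1180 payoff=55.9620 vs cont=54.1447 → 55.9620 [stop]  node(4,1) S=92.3586 payoff=35.7214 vs cont=33.9811 → 35.7214 [stop]  node(4,2) S=118.2800 payoff=9.8000 vs cont=13.4807 → 13.4807 [wait]  node(4,3) S=151.4765 payoff=0.0000 vs cont=2.1806 → 2.1806 [wait]  node(4,4) S=193.9899 payoff=0.0000 vs cont=0.0000 → 0.0000 [wait]
k=3: node(3,0) S=81.6132 payoff=46.4668 vs cont=44.6856 → 46.4668 [stop]  node(3,1) S=104.5188 payoff=23.5612 vs cont=23.7516 → 23.7516 [wait]  node(3,2) S=133.8530 payoff=0.0000 vs cont=7.4753 → 7.4753 [wait]  node(3,3) S=171.4203 payoff=0.0000 vs cont=1.0286 → 1.0286 [wait]
k=2: node(2,0) S=92.3586 payoff=35.7214 vs cont=34.0786 → 35.7214 [stop]  node(2,1) S=118.2800 payoff=9.8000 vs cont=15.0309 → 15.0309 [wait]  node(2,2) S=151.4765 payoff=0.0000 vs cont=4.0528 → 4.0528 [wait]
k=1: node(1,0) S=104.5188 payoff=23.5612 vs cont=24.5453 → 24.5453 [wait]  node(1,1) S=133.8530 payoff=0.0000 vs cont=9.1651 → 9.1651 [wait]
k=0: node(0,0) S=118.2800 payoff=9.8000 vs cont=16.2704 → 16.2704 [wait]

price = 16.2704
tree:
16.2704
24.5453 9.1651
35.7214 15.0309 4.0528
46.4668 23.7516 7.4753 1.0286
55.9620 35.7214 13.4807 2.1806 0.0000
64.3525 46.4668 23.5612 4.6227 0.0000 0.0000
71.7669 55.9620 35.7214 9.8000 0.0000 0.0000 0.0000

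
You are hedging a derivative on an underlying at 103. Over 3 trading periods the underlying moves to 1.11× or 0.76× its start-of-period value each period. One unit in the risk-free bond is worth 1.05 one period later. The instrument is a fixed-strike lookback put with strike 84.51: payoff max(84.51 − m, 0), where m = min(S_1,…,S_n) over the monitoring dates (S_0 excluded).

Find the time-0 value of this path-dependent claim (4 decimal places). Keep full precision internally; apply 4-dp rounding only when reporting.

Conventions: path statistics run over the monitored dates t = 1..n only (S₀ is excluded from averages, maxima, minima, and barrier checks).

Under the martingale measure an up-move has probability p* = 0.8286; value the claim as the probability-weighted average of per-path payoffs, discounted 3 periods at R = 1.05.
Enumerate all 2^3 = 8 price paths (U = up ×1.11, D = down ×0.76); each path with k up-moves has probability p*^k·(1−p*)^(3−k).
DDD: m=45.2145, payoff=39.2955, prob=0.005038
UDD: m=66.0370, payoff=18.4730, prob=0.024350
DUD: m=66.0370, payoff=18.4730, prob=0.024350
UUD: m=96.4488, payoff=0.0000, prob=0.117691
DDU: m=59.4928, payoff=25.0172, prob=0.024350
UDU: m=86.8908, payoff=0.0000, prob=0.117691
DUU: m=78.2800, payoff=6.2300, prob=0.117691
UUU: m=114.3300, payoff=0.0000, prob=0.568840
Price = Σ prob·payoff / R^3 = 2.439976 / 1.157625 = 2.1077

price = 2.1077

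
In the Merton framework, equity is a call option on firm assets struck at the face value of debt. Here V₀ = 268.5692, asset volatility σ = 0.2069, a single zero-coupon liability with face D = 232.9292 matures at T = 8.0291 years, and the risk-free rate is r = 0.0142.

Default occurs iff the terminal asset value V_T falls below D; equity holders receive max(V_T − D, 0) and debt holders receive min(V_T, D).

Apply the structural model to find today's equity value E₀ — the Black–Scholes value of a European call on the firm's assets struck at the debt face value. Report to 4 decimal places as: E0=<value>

E0=90.2829

Equity is a call on the firm's assets struck at D = 232.9292:
d₁ = [ln(V₀/D) + (r + σ²/2)T] / (σ√T)
   = [ln(268.5692/232.9292) + (0.0142 + 0.5·0.2069²)·8.0291] / (0.2069·√8.0291)
   = [0.142374 + 0.285867] / 0.586265 = 0.730456
d₂ = d₁ − σ√T = 0.730456 − 0.586265 = 0.144191
N(d₁) = 0.767444,  N(d₂) = 0.557325,  e^(−rT) = 0.892246
E₀ = V₀·N(d₁) − D·e^(−rT)·N(d₂)
   = 268.5692·0.767444 − 232.9292·0.892246·0.557325 = 90.282890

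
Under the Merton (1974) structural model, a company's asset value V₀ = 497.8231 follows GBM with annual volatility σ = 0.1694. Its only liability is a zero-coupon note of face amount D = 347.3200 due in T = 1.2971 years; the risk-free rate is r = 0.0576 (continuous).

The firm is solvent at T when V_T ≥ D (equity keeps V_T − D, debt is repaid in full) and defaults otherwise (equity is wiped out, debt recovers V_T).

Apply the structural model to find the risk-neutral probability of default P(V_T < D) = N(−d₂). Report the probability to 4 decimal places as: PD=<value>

With assets at 497.8231 and a single debt payment of 347.3200 at 1.2971 years:
d₁ = [ln(V₀/D) + (r + σ²/2)T] / (σ√T)
   = [ln(497.8231/347.3200) + (0.0576 + 0.5·0.1694²)·1.2971] / (0.1694·√1.2971)
   = [0.359998 + 0.093324] / 0.192930 = 2.349670
d₂ = d₁ − σ√T = 2.349670 − 0.192930 = 2.156740
risk-neutral PD = N(−d₂) = N(-2.156740) = 0.015513

PD=0.0155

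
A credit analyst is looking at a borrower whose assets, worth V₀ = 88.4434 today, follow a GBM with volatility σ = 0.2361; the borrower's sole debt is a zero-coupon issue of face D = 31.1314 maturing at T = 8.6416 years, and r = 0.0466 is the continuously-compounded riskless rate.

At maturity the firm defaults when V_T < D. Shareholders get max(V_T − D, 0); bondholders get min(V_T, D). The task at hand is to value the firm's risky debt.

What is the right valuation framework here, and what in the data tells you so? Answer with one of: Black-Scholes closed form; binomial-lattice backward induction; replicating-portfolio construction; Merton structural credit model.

framework: Merton structural credit model

Key observation: with the firm-asset dynamics (V₀ = 88.4434) and a single zero-coupon liability of face 31.1314 given, debt value, spread, and default probability all derive from the option view of the balance sheet.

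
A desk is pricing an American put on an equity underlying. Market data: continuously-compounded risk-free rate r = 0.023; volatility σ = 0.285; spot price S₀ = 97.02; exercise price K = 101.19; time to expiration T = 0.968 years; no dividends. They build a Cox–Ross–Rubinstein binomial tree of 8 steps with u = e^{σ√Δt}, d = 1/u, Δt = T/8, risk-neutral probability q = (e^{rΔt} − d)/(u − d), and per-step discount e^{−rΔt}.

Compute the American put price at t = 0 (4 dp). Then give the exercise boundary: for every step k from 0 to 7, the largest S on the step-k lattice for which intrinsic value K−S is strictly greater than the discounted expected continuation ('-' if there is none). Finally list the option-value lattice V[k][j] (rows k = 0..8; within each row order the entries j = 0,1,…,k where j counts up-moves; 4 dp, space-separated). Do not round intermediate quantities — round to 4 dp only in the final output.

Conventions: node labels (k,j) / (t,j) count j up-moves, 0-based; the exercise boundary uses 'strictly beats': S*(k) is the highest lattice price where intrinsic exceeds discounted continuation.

price = 12.3538
boundary = - - - 72.0604 65.2592 72.0604 79.5704 87.8631
tree:
12.3538
16.9889 7.5857
22.6426 11.1840 3.8728
29.1296 16.0001 6.2203 1.4443
35.9308 22.0710 9.7540 2.5671 0.2806
42.0900 29.1296 14.8284 4.5125 0.5509 0.0000
47.6680 35.9308 21.6196 7.8238 1.0817 0.0000 0.0000
52.7195 42.0900 29.1296 13.3269 2.1238 0.0000 0.0000 0.0000
57.2942 47.6680 35.9308 21.6196 4.1700 0.0000 0.0000 0.0000 0.0000

params: Δt=0.12100 u=1.10422 d=0.90562 q=0.48927 e^(-rΔt)=0.99722
t_8 payoffs: 57.2942 47.6680 35.9308 21.6196 4.1700 0.0000 0.0000 0.0000 0.0000
t_7: node(7,0) S=48.4705 payoff=52.7195 vs cont=52.4383 → 52.7195 [stop]  node(7,1) S=59.1000 payoff=42.0900 vs cont=41.8088 → 42.0900 [stop]  node(7,2) S=72.0604 payoff=29.1296 vs cont=28.8484 → 29.1296 [stop]  node(7,3) S=87.8631 payoff=13.3269 vs cont=13.0457 → 13.3269 [stop]  node(7,4) S=107.1312 payoff=0.0000 vs cont=2.1238 → 2.1238 [wait]  node(7,5) S=130.6248 payoff=0.0000 vs cont=0.0000 → 0.0000 [wait]  node(7,6) S=159.2705 payoff=0.0000 vs cont=0.0000 → 0.0000 [wait]  node(7,7) S=194.1981 payoff=0.0000 vs cont=0.0000 → 0.0000 [wait]  ⇒ S*(7)=87.8631
t_6: node(6,0) S=53.5220 payoff=47.6680 vs cont=47.3868 → 47.6680 [stop]  node(6,1) S=65.2592 payoff=35.9308 vs cont=35.6495 → 35.9308 [stop]  node(6,2) S=79.5704 payoff=21.6196 vs cont=21.3384 → 21.6196 [stop]  node(6,3) S=97.0200 payoff=4.1700 vs cont=7.8238 → 7.8238 [wait]  node(6,4) S=118.2962 payoff=0.0000 vs cont=1.0817 → 1.0817 [wait]  node(6,5) S=144.2383 payoff=0.0000 vs cont=0.0000 → 0.0000 [wait]  node(6,6) S=175.8694 payoff=0.0000 vs cont=0.0000 → 0.0000 [wait]  ⇒ S*(6)=79.5704
t_5: node(5,0) S=59.1000 payoff=42.0900 vs cont=41.8088 → 42.0900 [stop]  node(5,1) S=72.0604 payoff=29.1296 vs cont=28.8484 → 29.1296 [stop]  node(5,2) S=87.8631 payoff=13.3269 vs cont=14.8284 → 14.8284 [wait]  node(5,3) S=107.1312 payoff=0.0000 vs cont=4.5125 → 4.5125 [wait]  node(5,4) S=130.6248 payoff=0.0000 vs cont=0.5509 → 0.5509 [wait]  node(5,5) S=159.2705 payoff=0.0000 vs cont=0.0000 → 0.0000 [wait]  ⇒ S*(5)=72.0604
t_4: node(4,0) S=65.2592 payoff=35.9308 vs cont=35.6495 → 35.9308 [stop]  node(4,1) S=79.5704 payoff=21.6196 vs cont=22.0710 → 22.0710 [wait]  node(4,2) S=97.0200 payoff=4.1700 vs cont=9.7540 → 9.7540 [wait]  node(4,3) S=118.2962 payoff=0.0000 vs cont=2.5671 → 2.5671 [wait]  node(4,4) S=144.2383 payoff=0.0000 vs cont=0.2806 → 0.2806 [wait]  ⇒ S*(4)=65.2592
t_3: node(3,0) S=72.0604 payoff=29.1296 vs cont=29.0686 → 29.1296 [stop]  node(3,1) S=87.8631 payoff=13.3269 vs cont=16.0001 → 16.0001 [wait]  node(3,2) S=107.1312 payoff=0.0000 vs cont=6.2203 → 6.2203 [wait]  node(3,3) S=130.6248 payoff=0.0000 vs cont=1.4443 → 1.4443 [wait]  ⇒ S*(3)=72.0604
t_2: node(2,0) S=79.5704 payoff=21.6196 vs cont=22.6426 → 22.6426 [wait]  node(2,1) S=97.0200 payoff=4.1700 vs cont=11.1840 → 11.1840 [wait]  node(2,2) S=118.2962 payoff=0.0000 vs cont=3.8728 → 3.8728 [wait]  ⇒ S*(2)=-
t_1: node(1,0) S=87.8631 payoff=13.3269 vs cont=16.9889 → 16.9889 [wait]  node(1,1) S=107.1312 payoff=0.0000 vs cont=7.5857 → 7.5857 [wait]  ⇒ S*(1)=-
t_0: node(0,0) S=97.0200 payoff=4.1700 vs cont=12.3538 → 12.3538 [wait]  ⇒ S*(0)=-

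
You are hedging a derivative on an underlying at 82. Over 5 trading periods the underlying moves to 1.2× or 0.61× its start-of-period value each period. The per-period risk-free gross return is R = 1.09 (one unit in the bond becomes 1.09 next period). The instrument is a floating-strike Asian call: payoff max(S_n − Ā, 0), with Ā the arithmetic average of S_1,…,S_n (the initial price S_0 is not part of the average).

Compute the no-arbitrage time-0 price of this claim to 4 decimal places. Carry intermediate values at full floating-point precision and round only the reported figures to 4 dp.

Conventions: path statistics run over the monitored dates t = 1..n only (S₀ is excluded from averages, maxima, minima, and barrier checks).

price = 16.5297

No-arbitrage gives p* = (R−d)/(u−d) = 0.8136: enumerate every path, weight its payoff by its p*-probability, and discount by R^5.
Enumerate all 2^5 = 32 price paths (U = up ×1.2, D = down ×0.61); each path with k up-moves has probability p*^k·(1−p*)^(5−k).
DDDDD: Ā=23.4848, payoff=0.0000, prob=0.000225
UDDDD: Ā=46.1996, payoff=0.0000, prob=0.000983
DUDDD: Ā=36.5236, payoff=0.0000, prob=0.000983
UUDDD: Ā=71.8497, payoff=0.0000, prob=0.004289
DDUDD: Ā=30.6212, payoff=0.0000, prob=0.000983
UDUDD: Ā=60.2385, payoff=0.0000, prob=0.004289
DUUDD: Ā=50.5625, payoff=0.0000, prob=0.004289
UUUDD: Ā=99.4671, payoff=0.0000, prob=0.018718
DDDUD: Ā=27.0208, payoff=0.0000, prob=0.000983
UDDUD: Ā=53.1556, payoff=0.0000, prob=0.004289
DUDUD: Ā=43.4796, payoff=0.0000, prob=0.004289
UUDUD: Ā=85.5337, payoff=0.0000, prob=0.018718
DDUUD: Ā=37.5773, payoff=0.0000, prob=0.004289
UDUUD: Ā=73.9225, payoff=0.0000, prob=0.018718
DUUUD: Ā=64.2465, payoff=0.0000, prob=0.018718
UUUUD: Ā=126.3865, payoff=0.0000, prob=0.081677
DDDDU: Ā=24.8245, payoff=0.0000, prob=0.000983
UDDDU: Ā=48.8351, payoff=0.0000, prob=0.004289
DUDDU: Ā=39.1591, payoff=0.0000, prob=0.004289
UUDDU: Ā=77.0343, payoff=0.0000, prob=0.018718
DDUDU: Ā=33.2567, payoff=0.0000, prob=0.004289
UDUDU: Ā=65.4231, payoff=0.0000, prob=0.018718
DUUDU: Ā=55.7471, payoff=0.0000, prob=0.018718
UUUDU: Ā=109.6664, payoff=0.0000, prob=0.081677
DDDUU: Ā=29.6563, payoff=0.0000, prob=0.004289
UDDUU: Ā=58.3403, payoff=0.0000, prob=0.018718
DUDUU: Ā=48.6643, payoff=4.0608, prob=0.018718
UUDUU: Ā=95.7330, payoff=7.9885, prob=0.081677
DDUUU: Ā=42.7619, payoff=9.9632, prob=0.018718
UDUUU: Ā=84.1218, payoff=19.5997, prob=0.081677
DUUUU: Ā=74.4458, payoff=29.2757, prob=0.081677
UUUUU: Ā=146.4507, payoff=57.5916, prob=0.356407
Price = Σ prob·payoff / R^5 = 25.432973 / 1.538624 = 16.5297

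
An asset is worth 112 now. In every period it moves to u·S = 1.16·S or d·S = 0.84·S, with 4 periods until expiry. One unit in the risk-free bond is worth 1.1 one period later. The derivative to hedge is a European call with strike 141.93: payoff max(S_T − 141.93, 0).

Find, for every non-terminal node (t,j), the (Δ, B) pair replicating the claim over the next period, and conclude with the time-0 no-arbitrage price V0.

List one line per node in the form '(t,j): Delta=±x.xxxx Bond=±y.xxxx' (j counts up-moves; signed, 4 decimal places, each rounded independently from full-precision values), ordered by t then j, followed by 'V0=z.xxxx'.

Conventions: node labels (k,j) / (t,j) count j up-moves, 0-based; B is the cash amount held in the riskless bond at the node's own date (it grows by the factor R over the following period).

Arbitrage-free pricing uses the up-move probability p* = (R−d)/(u−d) = 0.8125, discounting each step at R = 1.1.
Payoffs at expiry: V(4,0)=0.0000, V(4,1)=0.0000, V(4,2)=0.0000, V(4,3)=4.9191, V(4,4)=60.8616
(3,0): S=66.3828. Δ = (V_up−V_dn)/(S_up−S_dn) = (0.0000−0.0000)/(77.0041−55.7616) = 0.0000. V = [p*·0.0000 + (1−p*)·0.0000]/1.1 = 0.0000. B = V − Δ·S = 0.0000.
(3,1): S=91.6716. Δ = (V_up−V_dn)/(S_up−S_dn) = (0.0000−0.0000)/(106.3390−77.0041) = 0.0000. V = [p*·0.0000 + (1−p*)·0.0000]/1.1 = 0.0000. B = V − Δ·S = 0.0000.
(3,2): S=126.5940. Δ = (V_up−V_dn)/(S_up−S_dn) = (4.9191−0.0000)/(146.8491−106.3390) = 0.1214. V = [p*·4.9191 + (1−p*)·0.0000]/1.1 = 3.6334. B = V − Δ·S = -11.7388.
(3,3): S=174.8204. Δ = (V_up−V_dn)/(S_up−S_dn) = (60.8616−4.9191)/(202.7916−146.8491) = 1.0000. V = [p*·60.8616 + (1−p*)·4.9191]/1.1 = 45.7931. B = V − Δ·S = -129.0273.
(2,0): S=79.0272. Δ = (V_up−V_dn)/(S_up−S_dn) = (0.0000−0.0000)/(91.6716−66.3828) = 0.0000. V = [p*·0.0000 + (1−p*)·0.0000]/1.1 = 0.0000. B = V − Δ·S = 0.0000.
(2,1): S=109.1328. Δ = (V_up−V_dn)/(S_up−S_dn) = (3.6334−0.0000)/(126.5940−91.6716) = 0.1040. V = [p*·3.6334 + (1−p*)·0.0000]/1.1 = 2.6838. B = V − Δ·S = -8.6707.
(2,2): S=150.7072. Δ = (V_up−V_dn)/(S_up−S_dn) = (45.7931−3.6334)/(174.8204−126.5940) = 0.8742. V = [p*·45.7931 + (1−p*)·3.6334]/1.1 = 34.4438. B = V − Δ·S = -97.3052.
(1,0): S=94.0800. Δ = (V_up−V_dn)/(S_up−S_dn) = (2.6838−0.0000)/(109.1328−79.0272) = 0.0891. V = [p*·2.6838 + (1−p*)·0.0000]/1.1 = 1.9823. B = V − Δ·S = -6.4045.
(1,1): S=129.9200. Δ = (V_up−V_dn)/(S_up−S_dn) = (34.4438−2.6838)/(150.7072−109.1328) = 0.7639. V = [p*·34.4438 + (1−p*)·2.6838]/1.1 = 25.8989. B = V − Δ·S = -73.3511.
(0,0): S=112.0000. Δ = (V_up−V_dn)/(S_up−S_dn) = (25.8989−1.9823)/(129.9200−94.0800) = 0.6673. V = [p*·25.8989 + (1−p*)·1.9823]/1.1 = 19.4678. B = V − Δ·S = -55.2714.
As a check, the time-0 holding Δ(0,0)·S0 + B(0,0) comes to 19.4678 — exactly V0.

(0,0): Delta=0.6673 Bond=-55.2714
(1,0): Delta=0.0891 Bond=-6.4045
(1,1): Delta=0.7639 Bond=-73.3511
(2,0): Delta=0.0000 Bond=0.0000
(2,1): Delta=0.1040 Bond=-8.6707
(2,2): Delta=0.8742 Bond=-97.3052
(3,0): Delta=0.0000 Bond=0.0000
(3,1): Delta=0.0000 Bond=0.0000
(3,2): Delta=0.1214 Bond=-11.7388
(3,3): Delta=1.0000 Bond=-129.0273
V0=19.4678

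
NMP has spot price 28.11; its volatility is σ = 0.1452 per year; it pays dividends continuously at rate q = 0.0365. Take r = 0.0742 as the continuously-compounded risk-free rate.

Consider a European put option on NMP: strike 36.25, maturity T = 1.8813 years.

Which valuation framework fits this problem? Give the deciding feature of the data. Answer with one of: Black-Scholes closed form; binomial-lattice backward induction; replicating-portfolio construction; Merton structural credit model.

Key observation: a European claim on NMP (strike 36.25) — a lognormal (GBM) underlying with constant rate and volatility — has an exact closed-form value; no lattice or capital structure is involved.

framework: Black-Scholes closed form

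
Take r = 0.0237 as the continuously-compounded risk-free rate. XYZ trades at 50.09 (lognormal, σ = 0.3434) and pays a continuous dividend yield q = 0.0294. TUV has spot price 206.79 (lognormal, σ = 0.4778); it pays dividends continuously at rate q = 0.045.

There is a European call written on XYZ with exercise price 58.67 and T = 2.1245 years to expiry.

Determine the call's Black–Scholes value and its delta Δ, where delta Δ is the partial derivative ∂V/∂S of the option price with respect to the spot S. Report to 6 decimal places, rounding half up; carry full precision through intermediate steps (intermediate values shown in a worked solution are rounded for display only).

σ√T = 0.3434·√2.1245 = 0.500528
d₁ = (ln(S/K) + (r−q+σ²/2)T) / (σ√T) = (ln(50.09/58.67) + (0.0237−0.0294+0.3434²/2)·2.1245) / 0.500528 = (-0.158107 + 0.113155) / 0.500528 = -0.089810
d₂ = d₁ − σ√T = -0.089810 − 0.500528 = -0.590338
e^{−rT} = 0.950896
e^{−qT} = 0.939450
N(d₁) = 0.464219,  N(d₂) = 0.277482
Call price V = S·e^{−qT}·N(d₁) − K·e^{−rT}·N(d₂) = 21.844789 − 15.480456 = 6.364333
Δ = e^{−qT}·N(d₁) = 0.436111

price = 6.364333
Δ = 0.436111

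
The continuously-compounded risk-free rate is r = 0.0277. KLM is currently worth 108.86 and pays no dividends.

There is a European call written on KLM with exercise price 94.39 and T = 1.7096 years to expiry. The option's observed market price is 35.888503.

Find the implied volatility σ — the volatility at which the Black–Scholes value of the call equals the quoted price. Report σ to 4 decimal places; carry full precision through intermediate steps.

sigma = 0.4992

At σ = 0.4992 the Black–Scholes value reproduces the quote:
σ√T = 0.4992·√1.7096 = 0.652712
d₁ = (ln(S/K) + (r+σ²/2)T) / (σ√T) = (ln(108.86/94.39) + (0.0277+0.4992²/2)·1.7096) / 0.652712 = (0.142628 + 0.260373) / 0.652712 = 0.617424
d₂ = d₁ − σ√T = 0.617424 − 0.652712 = -0.035289
e^{−rT} = 0.953748
N(d₁) = 0.731522,  N(d₂) = 0.485925
V = S·N(d₁) − K·e^{−rT}·N(d₂) = 79.633527 − 43.745024 = 35.888503 (matching the quote); vega is positive throughout, so no other σ reproduces this price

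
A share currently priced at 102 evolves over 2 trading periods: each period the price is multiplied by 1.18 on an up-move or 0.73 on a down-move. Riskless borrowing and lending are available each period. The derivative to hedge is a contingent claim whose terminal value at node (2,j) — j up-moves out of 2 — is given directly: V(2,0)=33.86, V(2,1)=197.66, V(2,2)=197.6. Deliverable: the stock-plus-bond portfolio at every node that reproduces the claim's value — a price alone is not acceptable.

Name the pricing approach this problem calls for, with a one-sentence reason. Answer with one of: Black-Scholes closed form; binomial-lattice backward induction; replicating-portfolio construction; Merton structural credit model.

Key observation: the deliverable is the dynamic trading strategy on the 2-step tree (spot 102, moves 1.18 and 0.73), so the valuation must go through the node-by-node replicating-portfolio solve.

framework: replicating-portfolio construction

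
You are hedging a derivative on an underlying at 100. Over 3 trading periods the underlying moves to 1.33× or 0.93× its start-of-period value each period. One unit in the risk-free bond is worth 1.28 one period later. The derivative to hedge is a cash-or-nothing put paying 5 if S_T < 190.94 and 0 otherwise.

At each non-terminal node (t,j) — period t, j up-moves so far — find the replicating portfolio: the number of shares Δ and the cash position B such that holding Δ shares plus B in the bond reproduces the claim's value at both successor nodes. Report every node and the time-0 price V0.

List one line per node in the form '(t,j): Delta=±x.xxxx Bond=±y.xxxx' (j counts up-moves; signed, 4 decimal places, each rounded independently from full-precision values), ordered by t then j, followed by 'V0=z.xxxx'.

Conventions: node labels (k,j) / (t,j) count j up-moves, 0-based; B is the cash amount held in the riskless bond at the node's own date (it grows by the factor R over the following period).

(0,0): Delta=-0.0584 Bond=6.6282
(1,0): Delta=0.0000 Bond=3.0518
(1,1): Delta=-0.0642 Bond=9.2602
(2,0): Delta=0.0000 Bond=3.9062
(2,1): Delta=0.0000 Bond=3.9062
(2,2): Delta=-0.0707 Bond=12.9883
V0=0.7870

The replicating-portfolio and risk-neutral prices coincide; use p* = (1.28−0.93)/(1.33−0.93) = 0.8750 for the latter.
Terminal payoffs: V(3,0)=5.0000, V(3,1)=5.0000, V(3,2)=5.0000, V(3,3)=0.0000
(2,0): S=86.4900. Δ = (V_up−V_dn)/(S_up−S_dn) = (5.0000−5.0000)/(115.0317−80.4357) = 0.0000. V = [p*·5.0000 + (1−p*)·5.0000]/1.28 = 3.9062. B = V − Δ·S = 3.9062.
(2,1): S=123.6900. Δ = (V_up−V_dn)/(S_up−S_dn) = (5.0000−5.0000)/(164.5077−115.0317) = 0.0000. V = [p*·5.0000 + (1−p*)·5.0000]/1.28 = 3.9062. B = V − Δ·S = 3.9062.
(2,2): S=176.8900. Δ = (V_up−V_dn)/(S_up−S_dn) = (0.0000−5.0000)/(235.2637−164.5077) = -0.0707. V = [p*·0.0000 + (1−p*)·5.0000]/1.28 = 0.4883. B = V − Δ·S = 12.9883.
(1,0): S=93.0000. Δ = (V_up−V_dn)/(S_up−S_dn) = (3.9062−3.9062)/(123.6900−86.4900) = 0.0000. V = [p*·3.9062 + (1−p*)·3.9062]/1.28 = 3.0518. B = V − Δ·S = 3.0518.
(1,1): S=133.0000. Δ = (V_up−V_dn)/(S_up−S_dn) = (0.4883−3.9062)/(176.8900−123.6900) = -0.0642. V = [p*·0.4883 + (1−p*)·3.9062]/1.28 = 0.7153. B = V − Δ·S = 9.2602.
(0,0): S=100.0000. Δ = (V_up−V_dn)/(S_up−S_dn) = (0.7153−3.0518)/(133.0000−93.0000) = -0.0584. V = [p*·0.7153 + (1−p*)·3.0518]/1.28 = 0.7870. B = V − Δ·S = 6.6282.
Verification: the root portfolio costs Δ(0,0)·S0 + B(0,0) = 0.7870, matching V0.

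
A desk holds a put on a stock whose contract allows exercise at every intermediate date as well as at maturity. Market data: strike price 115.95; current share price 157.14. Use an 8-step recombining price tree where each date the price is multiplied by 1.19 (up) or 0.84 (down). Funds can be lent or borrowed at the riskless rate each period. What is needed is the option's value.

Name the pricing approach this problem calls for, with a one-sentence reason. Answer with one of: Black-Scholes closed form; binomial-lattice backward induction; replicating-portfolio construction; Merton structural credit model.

Key observation: the exercise right at every one of the 8 steps is what matters: each node needs max(115.95 − S, continuation), which only the stepwise tree valuation starting from spot 157.14 delivers.

framework: binomial-lattice backward induction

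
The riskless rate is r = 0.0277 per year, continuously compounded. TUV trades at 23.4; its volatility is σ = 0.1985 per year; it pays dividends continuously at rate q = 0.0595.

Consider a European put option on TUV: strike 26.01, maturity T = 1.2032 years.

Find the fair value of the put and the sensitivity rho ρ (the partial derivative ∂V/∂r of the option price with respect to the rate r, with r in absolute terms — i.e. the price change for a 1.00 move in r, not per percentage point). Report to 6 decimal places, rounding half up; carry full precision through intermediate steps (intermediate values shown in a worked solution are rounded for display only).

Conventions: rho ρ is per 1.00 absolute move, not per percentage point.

σ√T = 0.1985·√1.2032 = 0.217736
d₁ = (ln(S/K) + (r−q+σ²/2)T) / (σ√T) = (ln(23.4/26.01) + (0.0277−0.0595+0.1985²/2)·1.2032) / 0.217736 = (-0.105745 − 0.014557) / 0.217736 = -0.552516
d₂ = d₁ − σ√T = -0.552516 − 0.217736 = -0.770252
e^{−rT} = 0.967221
e^{−qT} = 0.930912
N(−d₁) = 0.709703,  N(−d₂) = 0.779425
Put price V = K·e^{−rT}·N(−d₂) − S·e^{−qT}·N(−d₁) = 19.608306 − 15.459696 = 4.148610
ρ = −K·T·e^{−rT}·N(−d₂) = -23.592714

price = 4.148610
ρ = -23.592714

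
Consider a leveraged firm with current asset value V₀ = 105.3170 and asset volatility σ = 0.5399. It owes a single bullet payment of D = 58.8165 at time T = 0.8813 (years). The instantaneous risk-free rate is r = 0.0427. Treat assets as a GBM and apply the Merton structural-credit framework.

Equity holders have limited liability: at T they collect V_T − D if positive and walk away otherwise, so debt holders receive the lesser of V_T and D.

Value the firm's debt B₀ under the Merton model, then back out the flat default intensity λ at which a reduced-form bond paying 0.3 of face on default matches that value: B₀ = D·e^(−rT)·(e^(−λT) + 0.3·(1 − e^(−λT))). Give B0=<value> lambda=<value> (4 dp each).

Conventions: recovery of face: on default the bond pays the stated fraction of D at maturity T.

B0=54.5973 lambda=0.0601

Work the structural quantities from V₀ = 105.3170 against face 58.8165:
d₁ = [ln(V₀/D) + (r + σ²/2)T] / (σ√T)
   = [ln(105.3170/58.8165) + (0.0427 + 0.5·0.5399²)·0.8813] / (0.5399·√0.8813)
   = [0.582552 + 0.166077] / 0.506845 = 1.477039
d₂ = d₁ − σ√T = 1.477039 − 0.506845 = 0.970194
N(d₁) = 0.930167,  N(d₂) = 0.834025,  e^(−rT) = 0.963068
E₀ = V₀·N(d₁) − D·e^(−rT)·N(d₂)
   = 105.3170·0.930167 − 58.8165·0.963068·0.834025 = 50.719695
B₀ = V₀ − E₀ = 105.3170 − 50.719695 = 54.597305
e^(−λT) = (B₀·e^(rT)/D − 0.3)/(1 − 0.3) = (54.5973·1.038349/58.8165 − 0.3)/0.7 = 0.94837520
λ = −ln(0.94837520)/0.8813 = 0.060144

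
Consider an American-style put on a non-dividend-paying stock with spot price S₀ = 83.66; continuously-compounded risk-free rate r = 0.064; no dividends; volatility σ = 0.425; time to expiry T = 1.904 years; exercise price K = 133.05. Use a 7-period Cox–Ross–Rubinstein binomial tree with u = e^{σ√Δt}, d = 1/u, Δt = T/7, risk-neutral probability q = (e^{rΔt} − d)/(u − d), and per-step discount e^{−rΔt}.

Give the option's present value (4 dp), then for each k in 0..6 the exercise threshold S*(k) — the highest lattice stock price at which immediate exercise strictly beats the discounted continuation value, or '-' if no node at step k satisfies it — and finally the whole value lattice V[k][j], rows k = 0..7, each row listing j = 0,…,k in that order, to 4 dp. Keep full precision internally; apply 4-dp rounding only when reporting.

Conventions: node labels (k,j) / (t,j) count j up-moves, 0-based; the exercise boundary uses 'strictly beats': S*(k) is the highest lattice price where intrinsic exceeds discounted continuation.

price = 50.7106
boundary = - 67.0278 53.7023 67.0278 83.6600 67.0278 83.6600
tree:
50.7106
66.0222 36.2330
79.3477 49.8441 23.0421
90.0241 66.0222 34.4116 11.7618
98.5779 79.3477 49.3900 19.6978 3.7312
105.4312 90.0241 66.0222 31.9463 7.3594 0.0000
110.9220 98.5779 79.3477 49.3900 14.5156 0.0000 0.0000
115.3212 105.4312 90.0241 66.0222 28.6308 0.0000 0.0000 0.0000

Δt=0.27200, u=1.24814, d=0.80119, q=0.48410, disc=e^(-rΔt)=0.98274
k=7 terminal: V=max(K-S,0) → 115.3212 105.4312 90.0241 66.0222 28.6308 0.0000 0.0000 0.0000
k=6: j=0 S=22.1280 intr=110.9220 cont=108.6259 V=110.9220[EX]; j=1 S=34.4721 intr=98.5779 cont=96.2818 V=98.5779[EX]; j=2 S=53.7023 intr=79.3477 cont=77.0516 V=79.3477[EX]; j=3 S=83.6600 intr=49.3900 cont=47.0939 V=49.3900[EX]; j=4 S=130.3296 intr=2.7204 cont=14.5156 V=14.5156[hold]; j=5 S=203.0338 intr=0.0000 cont=0.0000 V=0.0000[hold]; j=6 S=316.2959 intr=0.0000 cont=0.0000 V=0.0000[hold]  S*(6)=83.6600
k=5: j=0 S=27.6188 intr=105.4312 cont=103.1351 V=105.4312[EX]; j=1 S=43.0259 intr=90.0241 cont=87.7280 V=90.0241[EX]; j=2 S=67.0278 intr=66.0222 cont=63.7261 V=66.0222[EX]; j=3 S=104.4192 intr=28.6308 cont=31.9463 V=31.9463[hold]; j=4 S=162.6693 intr=0.0000 cont=7.3594 V=7.3594[hold]; j=5 S=253.4142 intr=0.0000 cont=0.0000 V=0.0000[hold]  S*(5)=67.0278
k=4: j=0 S=34.4721 intr=98.5779 cont=96.2818 V=98.5779[EX]; j=1 S=53.7023 intr=79.3477 cont=77.0516 V=79.3477[EX]; j=2 S=83.6600 intr=49.3900 cont=48.6712 V=49.3900[EX]; j=3 S=130.3296 intr=2.7204 cont=19.6978 V=19.6978[hold]; j=4 S=203.0338 intr=0.0000 cont=3.7312 V=3.7312[hold]  S*(4)=83.6600
k=3: j=0 S=43.0259 intr=90.0241 cont=87.7280 V=90.0241[EX]; j=1 S=67.0278 intr=66.0222 cont=63.7261 V=66.0222[EX]; j=2 S=104.4192 intr=28.6308 cont=34.4116 V=34.4116[hold]; j=3 S=162.6693 intr=0.0000 cont=11.7618 V=11.7618[hold]  S*(3)=67.0278
k=2: j=0 S=53.7023 intr=79.3477 cont=77.0516 V=79.3477[EX]; j=1 S=83.6600 intr=49.3900 cont=49.8441 V=49.8441[hold]; j=2 S=130.3296 intr=2.7204 cont=23.0421 V=23.0421[hold]  S*(2)=53.7023
k=1: j=0 S=67.0278 intr=66.0222 cont=63.9421 V=66.0222[EX]; j=1 S=104.4192 intr=28.6308 cont=36.2330 V=36.2330[hold]  S*(1)=67.0278
k=0: j=0 S=83.6600 intr=49.3900 cont=50.7106 V=50.7106[hold]  S*(0)=-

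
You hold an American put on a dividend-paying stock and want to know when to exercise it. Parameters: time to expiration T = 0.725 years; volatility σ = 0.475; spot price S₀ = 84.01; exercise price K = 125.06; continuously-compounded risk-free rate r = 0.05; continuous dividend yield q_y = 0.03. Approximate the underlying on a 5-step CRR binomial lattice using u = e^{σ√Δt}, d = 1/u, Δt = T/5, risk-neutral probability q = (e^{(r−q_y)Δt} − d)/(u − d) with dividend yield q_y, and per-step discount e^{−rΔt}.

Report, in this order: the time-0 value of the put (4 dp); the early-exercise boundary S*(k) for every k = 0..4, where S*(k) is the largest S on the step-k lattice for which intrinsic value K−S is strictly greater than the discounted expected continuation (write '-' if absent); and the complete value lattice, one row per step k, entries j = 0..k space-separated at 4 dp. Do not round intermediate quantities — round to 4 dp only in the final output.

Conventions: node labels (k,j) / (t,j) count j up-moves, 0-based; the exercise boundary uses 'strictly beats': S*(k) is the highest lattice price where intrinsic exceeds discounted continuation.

Δt=0.14500, u=1.19826, d=0.83454, q=0.46289, disc=e^(-rΔt)=0.99278
k=5 terminal: V=max(K-S,0) → 91.0531 76.2316 54.9503 24.3938 0.0000 0.0000
k=4: j=0 S=40.7492 intr=84.3108 cont=83.5842 V=84.3108[EX]; j=1 S=58.5094 intr=66.5506 cont=65.9012 V=66.5506[EX]; j=2 S=84.0100 intr=41.0500 cont=40.5112 V=41.0500[EX]; j=3 S=120.6248 intr=4.4352 cont=13.0075 V=13.0075[hold]; j=4 S=173.1978 intr=0.0000 cont=0.0000 V=0.0000[hold]  S*(4)=84.0100
k=3: j=0 S=48.8284 intr=76.2316 cont=75.5401 V=76.2316[EX]; j=1 S=70.1097 intr=54.9503 cont=54.3512 V=54.9503[EX]; j=2 S=100.6662 intr=24.3938 cont=27.8667 V=27.8667[hold]; j=3 S=144.5405 intr=0.0000 cont=6.9360 V=6.9360[hold]  S*(3)=70.1097
k=2: j=0 S=58.5094 intr=66.5506 cont=65.9012 V=66.5506[EX]; j=1 S=84.0100 intr=41.0500 cont=42.1072 V=42.1072[hold]; j=2 S=120.6248 intr=4.4352 cont=18.0468 V=18.0468[hold]  S*(2)=58.5094
k=1: j=0 S=70.1097 intr=54.9503 cont=54.8370 V=54.9503[EX]; j=1 S=100.6662 intr=24.3938 cont=30.7462 V=30.7462[hold]  S*(1)=70.1097
k=0: j=0 S=84.0100 intr=41.0500 cont=43.4305 V=43.4305[hold]  S*(0)=-

price = 43.4305
boundary = - 70.1097 58.5094 70.1097 84.0100
tree:
43.4305
54.9503 30.7462
66.5506 42.1072 18.0468
76.2316 54.9503 27.8667 6.9360
84.3108 66.5506 41.0500 13.0075 0.0000
91.0531 76.2316 54.9503 24.3938 0.0000 0.0000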